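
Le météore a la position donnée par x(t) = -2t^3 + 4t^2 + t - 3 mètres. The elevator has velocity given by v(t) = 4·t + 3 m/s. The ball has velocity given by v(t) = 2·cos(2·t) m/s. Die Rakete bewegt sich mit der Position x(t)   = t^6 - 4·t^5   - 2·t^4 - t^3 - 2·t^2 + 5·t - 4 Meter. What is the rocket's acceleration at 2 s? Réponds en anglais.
We must differentiate our position equation x(t) = t^6 - 4·t^5 - 2·t^4 - t^3 - 2·t^2 + 5·t - 4 2 times. Differentiating position, we get velocity: v(t) = 6·t^5 - 20·t^4 - 8·t^3 - 3·t^2 - 4·t + 5. Taking d/dt of v(t), we find a(t) = 30·t^4 - 80·t^3 - 24·t^2 - 6·t - 4. Using a(t) = 30·t^4 - 80·t^3 - 24·t^2 - 6·t - 4 and substituting t = 2, we find a = -272.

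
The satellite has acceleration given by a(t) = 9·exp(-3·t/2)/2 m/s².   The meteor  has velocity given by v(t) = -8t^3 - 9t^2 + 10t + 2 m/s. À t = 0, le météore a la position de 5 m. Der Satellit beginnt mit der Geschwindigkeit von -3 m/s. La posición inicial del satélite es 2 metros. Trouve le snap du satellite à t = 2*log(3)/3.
Nous devons dériver notre équation de l'accélération a(t) = 9·exp(-3·t/2)/2 2 fois. En dérivant l'accélération, nous obtenons le jerk: j(t) = -27·exp(-3·t/2)/4. En dérivant le jerk, nous obtenons le snap: s(t) = 81·exp(-3·t/2)/8. En utilisant s(t) = 81·exp(-3·t/2)/8 et en substituant t = 2*log(3)/3, nous trouvons s = 27/8.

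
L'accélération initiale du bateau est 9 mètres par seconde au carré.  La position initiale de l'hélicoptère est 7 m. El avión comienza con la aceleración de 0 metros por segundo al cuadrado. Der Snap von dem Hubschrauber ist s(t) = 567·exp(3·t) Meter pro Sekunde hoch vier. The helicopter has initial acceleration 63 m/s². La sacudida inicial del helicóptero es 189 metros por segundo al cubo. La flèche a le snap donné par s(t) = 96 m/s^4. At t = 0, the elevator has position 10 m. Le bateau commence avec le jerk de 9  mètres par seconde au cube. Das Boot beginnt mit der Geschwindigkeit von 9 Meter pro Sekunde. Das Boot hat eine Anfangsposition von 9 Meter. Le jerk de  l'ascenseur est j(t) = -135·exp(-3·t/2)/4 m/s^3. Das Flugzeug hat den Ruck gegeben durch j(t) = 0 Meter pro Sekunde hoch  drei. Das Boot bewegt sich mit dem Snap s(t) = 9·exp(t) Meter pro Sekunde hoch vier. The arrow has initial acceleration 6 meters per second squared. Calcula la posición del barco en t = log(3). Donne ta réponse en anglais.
Starting from snap s(t) = 9·exp(t), we take 4 antiderivatives. Taking ∫s(t)dt and applying j(0) = 9, we find j(t) = 9·exp(t). The integral of jerk is acceleration. Using a(0) = 9, we get a(t) = 9·exp(t). Integrating acceleration and using the initial condition v(0) = 9, we get v(t) = 9·exp(t). The integral of velocity, with x(0) = 9, gives position: x(t) = 9·exp(t). We have position x(t) = 9·exp(t). Substituting t = log(3): x(log(3)) = 27.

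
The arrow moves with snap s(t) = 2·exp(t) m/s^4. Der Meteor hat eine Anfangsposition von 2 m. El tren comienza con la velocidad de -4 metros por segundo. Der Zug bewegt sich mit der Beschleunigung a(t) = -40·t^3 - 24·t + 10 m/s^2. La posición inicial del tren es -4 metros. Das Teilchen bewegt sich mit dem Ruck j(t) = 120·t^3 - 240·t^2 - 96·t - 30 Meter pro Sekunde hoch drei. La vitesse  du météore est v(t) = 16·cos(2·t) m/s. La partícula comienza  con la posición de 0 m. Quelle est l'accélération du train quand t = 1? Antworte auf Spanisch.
De la ecuación de la aceleración a(t) = -40·t^3 - 24·t + 10, sustituimos t = 1 para obtener a = -54.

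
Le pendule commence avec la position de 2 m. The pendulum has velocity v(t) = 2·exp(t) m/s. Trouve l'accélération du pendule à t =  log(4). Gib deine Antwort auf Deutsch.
Um dies zu lösen, müssen wir 1 Ableitung unserer Gleichung für die Geschwindigkeit v(t) = 2·exp(t) nehmen. Durch Ableiten von der Geschwindigkeit erhalten wir die Beschleunigung: a(t) = 2·exp(t). Mit a(t) = 2·exp(t) und Einsetzen von t = log(4), finden wir a = 8.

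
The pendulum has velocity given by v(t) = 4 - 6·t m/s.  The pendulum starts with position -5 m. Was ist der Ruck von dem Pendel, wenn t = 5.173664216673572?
Um dies zu lösen, müssen wir 2 Ableitungen unserer Gleichung für die Geschwindigkeit v(t) = 4 - 6·t nehmen. Mit d/dt von v(t) finden wir a(t) = -6. Die Ableitung von der Beschleunigung ergibt den Ruck: j(t) = 0. Mit j(t) = 0 und Einsetzen von t = 5.173664216673572, finden wir j = 0.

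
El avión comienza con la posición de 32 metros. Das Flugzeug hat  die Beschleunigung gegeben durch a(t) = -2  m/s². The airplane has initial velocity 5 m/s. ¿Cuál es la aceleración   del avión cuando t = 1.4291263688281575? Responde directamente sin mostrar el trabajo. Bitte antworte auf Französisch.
a(1.4291263688281575) = -2.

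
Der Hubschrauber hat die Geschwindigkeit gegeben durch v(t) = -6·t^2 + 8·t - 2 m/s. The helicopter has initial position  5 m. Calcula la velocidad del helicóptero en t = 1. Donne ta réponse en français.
Nous avons la vitesse v(t) = -6·t^2 + 8·t - 2. En substituant t = 1: v(1) = 0.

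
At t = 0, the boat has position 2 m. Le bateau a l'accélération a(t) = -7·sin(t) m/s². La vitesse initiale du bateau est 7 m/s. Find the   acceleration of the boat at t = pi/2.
We have acceleration a(t) = -7·sin(t). Substituting t = pi/2: a(pi/2) = -7.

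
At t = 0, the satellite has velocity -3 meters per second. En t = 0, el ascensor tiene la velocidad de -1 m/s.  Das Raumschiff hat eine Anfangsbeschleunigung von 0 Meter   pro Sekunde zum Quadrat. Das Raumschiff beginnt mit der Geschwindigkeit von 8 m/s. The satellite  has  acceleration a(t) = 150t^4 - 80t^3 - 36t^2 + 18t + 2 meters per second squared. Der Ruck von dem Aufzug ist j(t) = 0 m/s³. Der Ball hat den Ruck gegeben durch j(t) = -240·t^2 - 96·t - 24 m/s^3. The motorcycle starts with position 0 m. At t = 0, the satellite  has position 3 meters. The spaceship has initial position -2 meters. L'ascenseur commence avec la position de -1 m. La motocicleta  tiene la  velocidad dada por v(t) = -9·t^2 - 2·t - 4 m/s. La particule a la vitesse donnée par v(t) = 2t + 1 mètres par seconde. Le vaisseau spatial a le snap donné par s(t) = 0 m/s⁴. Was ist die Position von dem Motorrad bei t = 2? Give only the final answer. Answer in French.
x(2) = -36.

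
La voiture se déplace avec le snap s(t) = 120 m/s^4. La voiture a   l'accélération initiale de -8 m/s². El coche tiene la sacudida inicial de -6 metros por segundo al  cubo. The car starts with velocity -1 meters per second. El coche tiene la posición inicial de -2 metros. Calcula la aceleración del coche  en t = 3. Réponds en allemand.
Um dies zu lösen, müssen wir 2 Integrale unserer Gleichung für den Snap s(t) = 120 finden. Durch Integration von dem Snap und Verwendung der Anfangsbedingung j(0) = -6, erhalten wir j(t) = 120·t - 6. Mit ∫j(t)dt und Anwendung von a(0) = -8, finden wir a(t) = 60·t^2 - 6·t - 8. Wir haben die Beschleunigung a(t) = 60·t^2 - 6·t - 8. Durch Einsetzen von t = 3: a(3) = 514.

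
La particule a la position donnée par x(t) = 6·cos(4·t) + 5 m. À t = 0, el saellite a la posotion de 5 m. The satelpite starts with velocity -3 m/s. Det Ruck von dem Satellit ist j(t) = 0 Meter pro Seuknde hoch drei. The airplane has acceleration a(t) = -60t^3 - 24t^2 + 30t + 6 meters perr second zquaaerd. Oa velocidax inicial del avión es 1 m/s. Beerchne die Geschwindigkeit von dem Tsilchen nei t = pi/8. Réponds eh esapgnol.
Partiendo de la posición x(t) = 6·cos(4·t) + 5, tomamos 1 derivada. La derivada de la posición da la velocidad: v(t) = -24·sin(4·t). De la ecuación de la velocidad v(t) = -24·sin(4·t), sustituimos t = pi/8 para obtener v = -24.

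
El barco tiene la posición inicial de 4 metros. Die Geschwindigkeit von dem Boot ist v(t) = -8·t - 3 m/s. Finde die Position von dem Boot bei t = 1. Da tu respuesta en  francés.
Pour résoudre ceci, nous devons prendre 1 intégrale de notre équation de la vitesse v(t) = -8·t - 3. En intégrant la vitesse et en utilisant la condition initiale x(0) = 4, nous obtenons x(t) = -4·t^2 - 3·t + 4. En utilisant x(t) = -4·t^2 - 3·t + 4 et en substituant t = 1, nous trouvons x = -3.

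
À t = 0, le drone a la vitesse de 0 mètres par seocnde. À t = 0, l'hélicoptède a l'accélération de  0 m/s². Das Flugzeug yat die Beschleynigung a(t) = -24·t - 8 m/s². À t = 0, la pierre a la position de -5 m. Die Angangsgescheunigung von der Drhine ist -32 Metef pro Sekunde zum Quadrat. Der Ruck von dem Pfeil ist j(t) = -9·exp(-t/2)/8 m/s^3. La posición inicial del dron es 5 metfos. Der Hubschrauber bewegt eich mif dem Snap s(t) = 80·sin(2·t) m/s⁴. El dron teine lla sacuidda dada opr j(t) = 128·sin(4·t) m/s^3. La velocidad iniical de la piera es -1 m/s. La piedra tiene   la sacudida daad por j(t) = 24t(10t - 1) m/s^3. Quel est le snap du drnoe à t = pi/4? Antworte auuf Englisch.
We must differentiate our jerk equation j(t) = 128·sin(4·t) 1 time. Taking d/dt of j(t), we find s(t) = 512·cos(4·t). From the given snap equation s(t) = 512·cos(4·t), we substitute t = pi/4 to get s = -512.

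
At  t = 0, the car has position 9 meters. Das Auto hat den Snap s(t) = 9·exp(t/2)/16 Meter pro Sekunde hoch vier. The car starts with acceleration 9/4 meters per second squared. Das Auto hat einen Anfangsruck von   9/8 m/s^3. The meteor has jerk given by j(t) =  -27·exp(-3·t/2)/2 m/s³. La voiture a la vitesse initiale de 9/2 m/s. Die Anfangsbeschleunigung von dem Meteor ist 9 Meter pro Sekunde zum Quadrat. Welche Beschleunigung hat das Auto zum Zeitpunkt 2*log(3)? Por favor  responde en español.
Para resolver esto, necesitamos tomar 2 antiderivadas de nuestra ecuación del snap s(t) = 9·exp(t/2)/16. Integrando el snap y usando la condición inicial j(0) = 9/8, obtenemos j(t) = 9·exp(t/2)/8. Integrando la sacudida y usando la condición inicial a(0) = 9/4, obtenemos a(t) = 9·exp(t/2)/4. Tenemos la aceleración a(t) = 9·exp(t/2)/4. Sustituyendo t = 2*log(3): a(2*log(3)) = 27/4.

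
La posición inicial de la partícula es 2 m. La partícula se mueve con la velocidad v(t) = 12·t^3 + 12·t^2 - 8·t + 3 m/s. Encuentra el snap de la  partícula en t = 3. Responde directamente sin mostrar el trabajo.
El snap en t = 3 es s = 72.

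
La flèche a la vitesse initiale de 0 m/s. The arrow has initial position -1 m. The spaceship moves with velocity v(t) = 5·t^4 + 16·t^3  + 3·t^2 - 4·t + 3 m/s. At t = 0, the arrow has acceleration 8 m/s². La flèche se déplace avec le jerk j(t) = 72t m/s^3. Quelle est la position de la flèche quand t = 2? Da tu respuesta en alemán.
Wir müssen die Stammfunktion unserer Gleichung für den Ruck j(t) = 72·t 3-mal finden. Durch Integration von dem Ruck und Verwendung der Anfangsbedingung a(0) = 8, erhalten wir a(t) = 36·t^2 + 8. Die Stammfunktion von der Beschleunigung, mit v(0) = 0, ergibt die Geschwindigkeit: v(t) = 12·t^3 + 8·t. Die Stammfunktion von der Geschwindigkeit ist die Position. Mit x(0) = -1 erhalten wir x(t) = 3·t^4 + 4·t^2 - 1. Aus der Gleichung für die Position x(t) = 3·t^4 + 4·t^2 - 1, setzen wir t = 2 ein und erhalten x = 63.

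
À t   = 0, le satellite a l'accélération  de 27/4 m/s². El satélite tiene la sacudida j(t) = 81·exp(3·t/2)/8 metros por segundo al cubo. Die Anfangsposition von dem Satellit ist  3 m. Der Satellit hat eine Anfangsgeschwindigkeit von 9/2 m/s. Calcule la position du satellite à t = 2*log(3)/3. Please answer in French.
Nous devons intégrer notre équation du jerk j(t) = 81·exp(3·t/2)/8 3 fois. L'intégrale du jerk est l'accélération. En utilisant a(0) = 27/4, nous obtenons a(t) = 27·exp(3·t/2)/4. En prenant ∫a(t)dt et en appliquant v(0) = 9/2, nous trouvons v(t) = 9·exp(3·t/2)/2. La primitive de la vitesse, avec x(0) = 3, donne la position: x(t) = 3·exp(3·t/2). En utilisant x(t) = 3·exp(3·t/2) et en substituant t = 2*log(3)/3, nous trouvons x = 9.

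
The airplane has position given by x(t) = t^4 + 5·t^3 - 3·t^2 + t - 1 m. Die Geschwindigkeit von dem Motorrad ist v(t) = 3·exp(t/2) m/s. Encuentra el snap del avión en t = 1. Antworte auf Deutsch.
Wir müssen unsere Gleichung für die Position x(t) = t^4 + 5·t^3 - 3·t^2 + t - 1 4-mal ableiten. Durch Ableiten von der Position erhalten wir die Geschwindigkeit: v(t) = 4·t^3 + 15·t^2 - 6·t + 1. Durch Ableiten von der Geschwindigkeit erhalten wir die Beschleunigung: a(t) = 12·t^2 + 30·t - 6. Mit d/dt von a(t) finden wir j(t) = 24·t + 30. Durch Ableiten von dem Ruck erhalten wir den Snap: s(t) = 24. Mit s(t) = 24 und Einsetzen von t = 1, finden wir s = 24.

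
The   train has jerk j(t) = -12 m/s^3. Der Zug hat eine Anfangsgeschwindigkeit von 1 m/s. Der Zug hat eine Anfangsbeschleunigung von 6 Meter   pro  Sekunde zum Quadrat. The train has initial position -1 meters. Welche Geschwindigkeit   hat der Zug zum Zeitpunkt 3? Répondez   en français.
Nous devons intégrer notre équation du jerk j(t) = -12 2 fois. L'intégrale du jerk est l'accélération. En utilisant a(0) = 6, nous obtenons a(t) = 6 - 12·t. En prenant ∫a(t)dt et en appliquant v(0) = 1, nous trouvons v(t) = -6·t^2 + 6·t + 1. De l'équation de la vitesse v(t) = -6·t^2 + 6·t + 1, nous substituons t = 3 pour obtenir v = -35.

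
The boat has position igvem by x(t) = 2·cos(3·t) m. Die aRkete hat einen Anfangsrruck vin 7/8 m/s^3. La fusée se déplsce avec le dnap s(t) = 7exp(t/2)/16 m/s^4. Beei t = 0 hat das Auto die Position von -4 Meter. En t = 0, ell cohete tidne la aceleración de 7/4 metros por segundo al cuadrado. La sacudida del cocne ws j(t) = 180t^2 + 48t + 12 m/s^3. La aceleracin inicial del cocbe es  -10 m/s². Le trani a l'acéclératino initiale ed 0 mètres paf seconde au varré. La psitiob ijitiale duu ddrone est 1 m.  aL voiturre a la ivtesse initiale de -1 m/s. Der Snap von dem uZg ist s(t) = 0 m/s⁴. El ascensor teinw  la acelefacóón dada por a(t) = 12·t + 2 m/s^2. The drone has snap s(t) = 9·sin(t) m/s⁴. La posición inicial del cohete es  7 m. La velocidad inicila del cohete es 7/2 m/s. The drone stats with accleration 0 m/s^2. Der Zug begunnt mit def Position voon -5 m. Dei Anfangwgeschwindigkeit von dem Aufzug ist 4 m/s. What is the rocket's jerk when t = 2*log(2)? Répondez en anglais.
To find the answer, we compute 1 antiderivative of s(t) = 7·exp(t/2)/16. Finding the antiderivative of s(t) and using j(0) = 7/8: j(t) = 7·exp(t/2)/8. Using j(t) = 7·exp(t/2)/8 and substituting t = 2*log(2), we find j = 7/4.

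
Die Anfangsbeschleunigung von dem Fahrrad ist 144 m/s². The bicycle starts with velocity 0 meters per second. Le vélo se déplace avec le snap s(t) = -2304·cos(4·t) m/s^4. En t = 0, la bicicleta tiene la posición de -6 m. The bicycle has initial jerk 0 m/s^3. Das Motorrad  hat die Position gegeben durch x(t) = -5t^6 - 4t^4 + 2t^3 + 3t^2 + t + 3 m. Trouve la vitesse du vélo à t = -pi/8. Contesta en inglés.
We need to integrate our snap equation s(t) = -2304·cos(4·t) 3 times. The antiderivative of snap is jerk. Using j(0) = 0, we get j(t) = -576·sin(4·t). The integral of jerk, with a(0) = 144, gives acceleration: a(t) = 144·cos(4·t). The antiderivative of acceleration, with v(0) = 0, gives velocity: v(t) = 36·sin(4·t). We have velocity v(t) = 36·sin(4·t). Substituting t = -pi/8: v(-pi/8) = -36.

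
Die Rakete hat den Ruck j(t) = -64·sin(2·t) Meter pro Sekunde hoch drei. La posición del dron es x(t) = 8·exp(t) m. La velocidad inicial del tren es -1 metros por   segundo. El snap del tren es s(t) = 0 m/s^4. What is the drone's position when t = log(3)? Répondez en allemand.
Aus der Gleichung für die Position x(t) = 8·exp(t), setzen wir t = log(3) ein und erhalten x = 24.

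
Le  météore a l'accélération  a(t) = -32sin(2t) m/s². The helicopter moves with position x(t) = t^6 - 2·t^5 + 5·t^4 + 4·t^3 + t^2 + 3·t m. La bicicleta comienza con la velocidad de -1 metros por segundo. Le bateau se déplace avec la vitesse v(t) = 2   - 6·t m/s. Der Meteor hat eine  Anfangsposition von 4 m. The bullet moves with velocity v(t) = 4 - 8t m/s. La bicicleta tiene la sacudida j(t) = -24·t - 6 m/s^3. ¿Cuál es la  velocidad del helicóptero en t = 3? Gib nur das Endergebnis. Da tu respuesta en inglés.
v(3) = 1305.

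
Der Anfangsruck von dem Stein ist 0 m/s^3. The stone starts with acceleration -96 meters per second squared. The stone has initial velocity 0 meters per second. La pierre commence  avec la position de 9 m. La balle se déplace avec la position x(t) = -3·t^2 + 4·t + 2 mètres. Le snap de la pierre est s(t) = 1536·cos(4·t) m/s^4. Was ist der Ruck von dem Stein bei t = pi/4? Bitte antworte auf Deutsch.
Um dies zu lösen, müssen wir 1 Integral unserer Gleichung für den Snap s(t) = 1536·cos(4·t) finden. Mit ∫s(t)dt und Anwendung von j(0) = 0, finden wir j(t) = 384·sin(4·t). Mit j(t) = 384·sin(4·t) und Einsetzen von t = pi/4, finden wir j = 0.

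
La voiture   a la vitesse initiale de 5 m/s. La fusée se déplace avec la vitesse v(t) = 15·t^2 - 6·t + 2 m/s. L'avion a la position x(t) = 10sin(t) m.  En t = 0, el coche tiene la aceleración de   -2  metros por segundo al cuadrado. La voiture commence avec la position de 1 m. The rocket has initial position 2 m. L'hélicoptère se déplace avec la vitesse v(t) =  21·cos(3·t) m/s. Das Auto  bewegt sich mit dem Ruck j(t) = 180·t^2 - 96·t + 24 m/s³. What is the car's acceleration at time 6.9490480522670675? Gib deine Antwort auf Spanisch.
Partiendo de la sacudida j(t) = 180·t^2 - 96·t + 24, tomamos 1 integral. La antiderivada de la sacudida es la aceleración. Usando a(0) = -2, obtenemos a(t) = 60·t^3 - 48·t^2 + 24·t - 2. De la ecuación de la aceleración a(t) = 60·t^3 - 48·t^2 + 24·t - 2, sustituimos t = 6.9490480522670675 para obtener a = 17980.7592209275.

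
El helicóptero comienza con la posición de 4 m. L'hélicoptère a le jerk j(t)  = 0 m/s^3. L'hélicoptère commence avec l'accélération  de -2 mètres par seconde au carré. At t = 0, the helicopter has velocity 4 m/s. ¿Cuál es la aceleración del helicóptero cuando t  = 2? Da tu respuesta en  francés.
Pour résoudre ceci, nous devons prendre 1 intégrale de notre équation du jerk j(t) = 0. En intégrant le jerk et en utilisant la condition initiale a(0) = -2, nous obtenons a(t) = -2. Nous avons l'accélération a(t) = -2. En substituant t = 2: a(2) = -2.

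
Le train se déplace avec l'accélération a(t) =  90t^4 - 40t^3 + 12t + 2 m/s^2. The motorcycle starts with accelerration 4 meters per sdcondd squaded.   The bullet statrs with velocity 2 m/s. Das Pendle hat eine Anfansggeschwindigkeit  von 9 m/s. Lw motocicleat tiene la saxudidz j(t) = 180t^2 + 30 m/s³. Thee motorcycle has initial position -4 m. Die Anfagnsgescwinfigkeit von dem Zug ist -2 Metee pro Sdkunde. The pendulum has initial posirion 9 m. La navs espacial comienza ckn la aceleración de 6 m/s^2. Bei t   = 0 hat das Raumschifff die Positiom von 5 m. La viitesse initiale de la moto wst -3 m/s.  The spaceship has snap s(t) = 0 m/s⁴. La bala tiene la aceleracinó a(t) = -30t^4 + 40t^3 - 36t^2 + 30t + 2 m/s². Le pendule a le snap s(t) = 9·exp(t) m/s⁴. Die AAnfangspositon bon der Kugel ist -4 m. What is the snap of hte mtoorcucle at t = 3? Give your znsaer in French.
Pour résoudre ceci, nous devons prendre 1 dérivée de notre équation du jerk j(t) = 180·t^2 + 30. En prenant d/dt de j(t), nous trouvons s(t) = 360·t. En utilisant s(t) = 360·t et en substituant t = 3, nous trouvons s = 1080.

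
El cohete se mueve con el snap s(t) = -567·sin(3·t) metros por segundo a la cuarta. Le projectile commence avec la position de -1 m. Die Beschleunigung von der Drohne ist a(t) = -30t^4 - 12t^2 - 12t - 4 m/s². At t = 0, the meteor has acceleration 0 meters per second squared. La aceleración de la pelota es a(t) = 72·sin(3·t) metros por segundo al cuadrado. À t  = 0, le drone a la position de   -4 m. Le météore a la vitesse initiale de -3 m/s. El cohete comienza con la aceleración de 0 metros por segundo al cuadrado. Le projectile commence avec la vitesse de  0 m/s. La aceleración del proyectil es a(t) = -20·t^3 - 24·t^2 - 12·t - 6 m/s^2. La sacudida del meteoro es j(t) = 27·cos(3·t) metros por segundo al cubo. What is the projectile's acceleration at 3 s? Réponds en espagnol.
De la ecuación de la aceleración a(t) = -20·t^3 - 24·t^2 - 12·t - 6, sustituimos t = 3 para obtener a = -798.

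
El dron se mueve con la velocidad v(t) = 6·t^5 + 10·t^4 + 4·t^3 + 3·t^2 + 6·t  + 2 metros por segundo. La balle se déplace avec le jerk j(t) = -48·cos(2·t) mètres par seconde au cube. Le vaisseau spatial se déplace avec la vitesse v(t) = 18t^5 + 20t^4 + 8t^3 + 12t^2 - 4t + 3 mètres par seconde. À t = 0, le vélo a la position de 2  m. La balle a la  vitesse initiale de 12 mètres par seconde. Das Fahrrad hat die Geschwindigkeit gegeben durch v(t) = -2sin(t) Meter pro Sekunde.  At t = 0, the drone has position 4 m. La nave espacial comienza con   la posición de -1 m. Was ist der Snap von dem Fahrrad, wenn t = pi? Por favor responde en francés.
En partant de la vitesse v(t) = -2·sin(t), nous prenons 3 dérivées. En dérivant la vitesse, nous obtenons l'accélération: a(t) = -2·cos(t). En prenant d/dt de a(t), nous trouvons j(t) = 2·sin(t). En prenant d/dt de j(t), nous trouvons s(t) = 2·cos(t). En utilisant s(t) = 2·cos(t) et en substituant t = pi, nous trouvons s = -2.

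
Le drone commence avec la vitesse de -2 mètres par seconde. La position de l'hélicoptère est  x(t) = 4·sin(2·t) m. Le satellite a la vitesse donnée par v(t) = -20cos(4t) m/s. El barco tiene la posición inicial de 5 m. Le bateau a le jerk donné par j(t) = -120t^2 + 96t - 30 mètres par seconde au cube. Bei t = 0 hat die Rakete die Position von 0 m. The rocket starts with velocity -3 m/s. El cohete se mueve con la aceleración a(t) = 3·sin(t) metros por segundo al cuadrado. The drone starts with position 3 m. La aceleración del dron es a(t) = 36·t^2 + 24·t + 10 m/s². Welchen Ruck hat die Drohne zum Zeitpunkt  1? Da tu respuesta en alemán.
Wir müssen unsere Gleichung für die Beschleunigung a(t) = 36·t^2 + 24·t + 10 1-mal ableiten. Die Ableitung von der Beschleunigung ergibt den Ruck: j(t) = 72·t + 24. Aus der Gleichung für den Ruck j(t) = 72·t + 24, setzen wir t = 1 ein und erhalten j = 96.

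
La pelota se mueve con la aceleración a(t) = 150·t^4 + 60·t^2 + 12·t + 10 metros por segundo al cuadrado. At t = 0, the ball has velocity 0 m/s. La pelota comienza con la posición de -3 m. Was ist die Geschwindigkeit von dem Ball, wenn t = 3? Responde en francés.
Pour résoudre ceci, nous devons prendre 1 intégrale de notre équation de l'accélération a(t) = 150·t^4 + 60·t^2 + 12·t + 10. En prenant ∫a(t)dt et en appliquant v(0) = 0, nous trouvons v(t) = 2·t·(15·t^4 + 10·t^2 + 3·t + 5). Nous avons la vitesse v(t) = 2·t·(15·t^4 + 10·t^2 + 3·t + 5). En substituant t = 3: v(3) = 7914.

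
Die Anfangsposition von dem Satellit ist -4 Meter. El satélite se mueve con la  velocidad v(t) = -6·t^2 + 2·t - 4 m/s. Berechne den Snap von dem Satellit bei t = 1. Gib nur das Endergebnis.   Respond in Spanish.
En t = 1, s = 0.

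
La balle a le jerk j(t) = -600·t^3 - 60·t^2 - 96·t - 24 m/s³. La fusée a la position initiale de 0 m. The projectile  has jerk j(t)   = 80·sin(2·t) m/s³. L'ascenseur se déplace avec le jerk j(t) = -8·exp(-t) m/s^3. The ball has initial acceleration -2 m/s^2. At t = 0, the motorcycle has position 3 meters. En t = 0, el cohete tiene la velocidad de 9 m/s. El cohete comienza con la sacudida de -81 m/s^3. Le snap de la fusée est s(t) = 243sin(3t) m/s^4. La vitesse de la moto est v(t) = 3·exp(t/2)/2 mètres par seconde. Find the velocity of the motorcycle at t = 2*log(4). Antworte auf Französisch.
En utilisant v(t) = 3·exp(t/2)/2 et en substituant t = 2*log(4), nous trouvons v = 6.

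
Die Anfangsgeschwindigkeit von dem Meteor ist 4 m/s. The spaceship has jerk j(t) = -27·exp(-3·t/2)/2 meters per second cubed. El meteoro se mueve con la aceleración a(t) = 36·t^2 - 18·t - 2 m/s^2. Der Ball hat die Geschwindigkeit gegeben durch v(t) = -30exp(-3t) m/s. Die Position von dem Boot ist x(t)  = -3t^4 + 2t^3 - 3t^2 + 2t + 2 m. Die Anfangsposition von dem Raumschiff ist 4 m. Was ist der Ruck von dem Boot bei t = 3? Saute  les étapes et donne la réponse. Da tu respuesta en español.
En t = 3, j = -204.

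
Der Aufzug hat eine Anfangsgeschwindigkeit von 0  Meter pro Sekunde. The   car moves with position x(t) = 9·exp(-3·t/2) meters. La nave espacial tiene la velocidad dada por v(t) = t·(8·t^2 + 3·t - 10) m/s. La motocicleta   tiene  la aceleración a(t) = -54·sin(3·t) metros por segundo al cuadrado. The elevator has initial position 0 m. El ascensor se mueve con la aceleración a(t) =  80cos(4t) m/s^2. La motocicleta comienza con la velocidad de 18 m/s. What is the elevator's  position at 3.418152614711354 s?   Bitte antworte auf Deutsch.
Wir müssen unsere Gleichung für die Beschleunigung a(t) = 80·cos(4·t) 2-mal integrieren. Mit ∫a(t)dt und Anwendung von v(0) = 0, finden wir v(t) = 20·sin(4·t). Das Integral von der Geschwindigkeit, mit x(0) = 0, ergibt die Position: x(t) = 5 - 5·cos(4·t). Aus der Gleichung für die Position x(t) = 5 - 5·cos(4·t), setzen wir t = 3.418152614711354 ein und erhalten x = 2.75986834161392.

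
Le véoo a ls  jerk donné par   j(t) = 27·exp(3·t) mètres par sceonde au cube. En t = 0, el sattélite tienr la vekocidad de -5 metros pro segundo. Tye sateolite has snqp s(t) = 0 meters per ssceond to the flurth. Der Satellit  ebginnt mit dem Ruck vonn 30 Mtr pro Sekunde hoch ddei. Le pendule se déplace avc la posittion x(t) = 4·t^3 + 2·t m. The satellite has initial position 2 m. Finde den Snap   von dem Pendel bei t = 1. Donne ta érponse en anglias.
We must differentiate our position equation x(t) = 4·t^3 + 2·t 4 times. The derivative of position gives velocity: v(t) = 12·t^2 + 2. The derivative of velocity gives acceleration: a(t) = 24·t. Differentiating acceleration, we get jerk: j(t) = 24. Differentiating jerk, we get snap: s(t) = 0. Using s(t) = 0 and substituting t = 1, we find s = 0.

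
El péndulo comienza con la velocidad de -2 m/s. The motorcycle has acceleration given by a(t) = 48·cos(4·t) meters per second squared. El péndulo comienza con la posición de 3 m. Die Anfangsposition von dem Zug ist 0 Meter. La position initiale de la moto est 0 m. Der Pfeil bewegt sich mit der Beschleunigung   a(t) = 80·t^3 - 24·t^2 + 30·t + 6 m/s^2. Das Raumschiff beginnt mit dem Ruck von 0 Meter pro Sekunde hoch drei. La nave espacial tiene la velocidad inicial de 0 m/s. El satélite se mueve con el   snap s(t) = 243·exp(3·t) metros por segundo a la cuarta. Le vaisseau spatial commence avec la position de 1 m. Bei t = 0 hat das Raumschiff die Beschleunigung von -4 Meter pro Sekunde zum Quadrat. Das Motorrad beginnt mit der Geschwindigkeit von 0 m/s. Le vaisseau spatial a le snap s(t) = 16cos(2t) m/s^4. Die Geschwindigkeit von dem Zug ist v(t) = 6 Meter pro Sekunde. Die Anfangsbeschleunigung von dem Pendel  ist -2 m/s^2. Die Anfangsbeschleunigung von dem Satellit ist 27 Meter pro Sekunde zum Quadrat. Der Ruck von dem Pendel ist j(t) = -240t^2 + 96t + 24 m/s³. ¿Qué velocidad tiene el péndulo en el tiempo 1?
Debemos encontrar la antiderivada de nuestra ecuación de la sacudida j(t) = -240·t^2 + 96·t + 24 2 veces. Integrando la sacudida y usando la condición inicial a(0) = -2, obtenemos a(t) = -80·t^3 + 48·t^2 + 24·t - 2. La antiderivada de la aceleración, con v(0) = -2, da la velocidad: v(t) = -20·t^4 + 16·t^3 + 12·t^2 - 2·t - 2. Usando v(t) = -20·t^4 + 16·t^3 + 12·t^2 - 2·t - 2 y sustituyendo t = 1, encontramos v = 4.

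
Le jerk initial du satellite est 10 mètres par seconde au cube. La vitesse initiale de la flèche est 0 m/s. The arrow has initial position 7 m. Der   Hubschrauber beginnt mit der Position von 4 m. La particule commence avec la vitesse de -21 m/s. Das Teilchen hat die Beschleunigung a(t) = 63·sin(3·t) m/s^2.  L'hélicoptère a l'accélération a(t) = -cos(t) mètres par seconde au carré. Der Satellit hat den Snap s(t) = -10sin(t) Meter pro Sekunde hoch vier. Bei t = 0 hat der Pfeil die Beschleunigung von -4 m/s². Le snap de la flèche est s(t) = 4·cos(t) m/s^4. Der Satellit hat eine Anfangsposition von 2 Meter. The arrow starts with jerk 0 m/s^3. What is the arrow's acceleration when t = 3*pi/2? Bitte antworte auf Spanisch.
Para resolver esto, necesitamos tomar 2 antiderivadas de nuestra ecuación del snap s(t) = 4·cos(t). Integrando el snap y usando la condición inicial j(0) = 0, obtenemos j(t) = 4·sin(t). Tomando ∫j(t)dt y aplicando a(0) = -4, encontramos a(t) = -4·cos(t). Tenemos la aceleración a(t) = -4·cos(t). Sustituyendo t = 3*pi/2: a(3*pi/2) = 0.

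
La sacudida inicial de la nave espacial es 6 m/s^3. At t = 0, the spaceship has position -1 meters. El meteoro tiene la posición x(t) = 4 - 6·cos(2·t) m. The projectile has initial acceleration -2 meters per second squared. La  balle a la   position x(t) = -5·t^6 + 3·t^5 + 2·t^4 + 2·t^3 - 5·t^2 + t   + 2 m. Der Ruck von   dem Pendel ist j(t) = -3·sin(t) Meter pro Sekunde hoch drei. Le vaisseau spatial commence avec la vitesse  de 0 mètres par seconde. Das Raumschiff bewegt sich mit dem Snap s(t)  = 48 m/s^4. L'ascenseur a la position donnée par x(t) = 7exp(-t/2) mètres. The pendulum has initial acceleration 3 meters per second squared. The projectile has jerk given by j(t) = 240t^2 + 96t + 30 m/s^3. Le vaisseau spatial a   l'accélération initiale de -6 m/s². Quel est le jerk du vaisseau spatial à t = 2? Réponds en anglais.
We must find the integral of our snap equation s(t) = 48 1 time. The antiderivative of snap, with j(0) = 6, gives jerk: j(t) = 48·t + 6. Using j(t) = 48·t + 6 and substituting t = 2, we find j = 102.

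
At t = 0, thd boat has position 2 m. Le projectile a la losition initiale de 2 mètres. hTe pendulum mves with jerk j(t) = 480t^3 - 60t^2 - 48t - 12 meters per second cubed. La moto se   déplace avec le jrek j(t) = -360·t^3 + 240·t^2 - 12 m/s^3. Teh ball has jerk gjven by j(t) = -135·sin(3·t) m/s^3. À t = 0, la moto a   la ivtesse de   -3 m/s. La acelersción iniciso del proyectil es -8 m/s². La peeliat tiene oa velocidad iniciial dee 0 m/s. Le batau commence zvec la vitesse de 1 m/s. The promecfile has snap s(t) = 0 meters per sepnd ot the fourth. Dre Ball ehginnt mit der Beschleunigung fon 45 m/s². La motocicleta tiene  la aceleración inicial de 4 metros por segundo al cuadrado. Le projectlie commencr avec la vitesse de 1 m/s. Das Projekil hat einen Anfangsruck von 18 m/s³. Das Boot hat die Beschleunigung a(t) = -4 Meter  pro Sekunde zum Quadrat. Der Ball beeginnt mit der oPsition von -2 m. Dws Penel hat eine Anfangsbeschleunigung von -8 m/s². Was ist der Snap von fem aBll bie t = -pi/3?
Ausgehend von dem Ruck j(t) = -135·sin(3·t), nehmen wir 1 Ableitung. Mit d/dt von j(t) finden wir s(t) = -405·cos(3·t). Mit s(t) = -405·cos(3·t) und Einsetzen von t = -pi/3, finden wir s = 405.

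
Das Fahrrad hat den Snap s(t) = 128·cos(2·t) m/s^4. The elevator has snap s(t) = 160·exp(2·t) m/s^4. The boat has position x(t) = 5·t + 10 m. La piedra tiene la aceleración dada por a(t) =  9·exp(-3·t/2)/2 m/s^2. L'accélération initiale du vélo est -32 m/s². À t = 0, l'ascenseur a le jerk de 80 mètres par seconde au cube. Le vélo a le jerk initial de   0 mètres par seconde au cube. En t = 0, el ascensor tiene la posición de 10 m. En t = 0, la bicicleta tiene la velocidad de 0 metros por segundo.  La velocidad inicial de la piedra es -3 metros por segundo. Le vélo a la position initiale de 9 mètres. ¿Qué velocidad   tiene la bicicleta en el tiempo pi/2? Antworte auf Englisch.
We need to integrate our snap equation s(t) = 128·cos(2·t) 3 times. The integral of snap, with j(0) = 0, gives jerk: j(t) = 64·sin(2·t). The antiderivative of jerk, with a(0) = -32, gives acceleration: a(t) = -32·cos(2·t). The integral of acceleration is velocity. Using v(0) = 0, we get v(t) = -16·sin(2·t). We have velocity v(t) = -16·sin(2·t). Substituting t = pi/2: v(pi/2) = 0.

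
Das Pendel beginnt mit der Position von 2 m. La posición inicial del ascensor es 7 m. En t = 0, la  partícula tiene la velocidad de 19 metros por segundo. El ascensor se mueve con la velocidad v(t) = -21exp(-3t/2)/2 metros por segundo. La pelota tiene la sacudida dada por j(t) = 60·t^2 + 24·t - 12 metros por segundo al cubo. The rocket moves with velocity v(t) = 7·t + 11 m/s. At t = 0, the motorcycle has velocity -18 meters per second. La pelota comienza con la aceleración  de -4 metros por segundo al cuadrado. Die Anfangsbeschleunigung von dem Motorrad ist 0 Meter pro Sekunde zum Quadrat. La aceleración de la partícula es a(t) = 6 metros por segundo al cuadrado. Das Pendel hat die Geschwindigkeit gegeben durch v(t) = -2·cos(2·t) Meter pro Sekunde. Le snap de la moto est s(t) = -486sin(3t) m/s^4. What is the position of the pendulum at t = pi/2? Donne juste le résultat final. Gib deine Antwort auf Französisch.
x(pi/2) = 2.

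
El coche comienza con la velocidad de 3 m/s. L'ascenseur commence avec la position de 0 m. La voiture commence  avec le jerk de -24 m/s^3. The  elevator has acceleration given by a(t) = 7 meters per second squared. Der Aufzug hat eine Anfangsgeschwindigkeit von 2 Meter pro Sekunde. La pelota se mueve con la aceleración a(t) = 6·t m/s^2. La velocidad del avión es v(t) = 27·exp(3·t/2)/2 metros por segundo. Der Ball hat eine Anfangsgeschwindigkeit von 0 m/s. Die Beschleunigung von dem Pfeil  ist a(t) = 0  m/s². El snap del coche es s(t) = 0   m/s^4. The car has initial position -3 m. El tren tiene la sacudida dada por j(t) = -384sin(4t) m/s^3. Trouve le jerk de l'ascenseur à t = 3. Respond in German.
Ausgehend von der Beschleunigung a(t) = 7, nehmen wir 1 Ableitung. Die Ableitung von der Beschleunigung ergibt den Ruck: j(t) = 0. Mit j(t) = 0 und Einsetzen von t = 3, finden wir j = 0.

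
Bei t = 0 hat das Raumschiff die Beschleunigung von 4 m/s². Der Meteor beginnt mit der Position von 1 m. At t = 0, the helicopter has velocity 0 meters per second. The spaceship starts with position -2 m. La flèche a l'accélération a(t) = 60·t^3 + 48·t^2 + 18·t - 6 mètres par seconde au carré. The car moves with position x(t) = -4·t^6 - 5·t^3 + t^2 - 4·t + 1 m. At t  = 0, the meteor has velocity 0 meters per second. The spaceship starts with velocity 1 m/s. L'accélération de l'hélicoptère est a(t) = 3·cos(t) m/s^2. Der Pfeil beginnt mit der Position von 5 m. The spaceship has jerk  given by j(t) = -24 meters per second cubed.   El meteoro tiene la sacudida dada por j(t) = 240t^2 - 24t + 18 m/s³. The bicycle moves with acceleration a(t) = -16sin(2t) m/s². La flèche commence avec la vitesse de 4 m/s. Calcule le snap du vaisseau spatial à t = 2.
Nous devons dériver notre équation du jerk j(t) = -24 1 fois. En prenant d/dt de j(t), nous trouvons s(t) = 0. De l'équation du snap s(t) = 0, nous substituons t = 2 pour obtenir s = 0.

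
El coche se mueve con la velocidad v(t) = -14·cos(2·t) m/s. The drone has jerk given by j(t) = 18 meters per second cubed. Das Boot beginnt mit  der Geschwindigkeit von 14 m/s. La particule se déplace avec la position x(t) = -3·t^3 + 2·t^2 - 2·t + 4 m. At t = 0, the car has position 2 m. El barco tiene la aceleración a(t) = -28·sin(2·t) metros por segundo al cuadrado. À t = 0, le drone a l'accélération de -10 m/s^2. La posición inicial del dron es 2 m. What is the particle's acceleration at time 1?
To solve this, we need to take 2 derivatives of our position equation x(t) = -3·t^3 + 2·t^2 - 2·t + 4. The derivative of position gives velocity: v(t) = -9·t^2 + 4·t - 2. Differentiating velocity, we get acceleration: a(t) = 4 - 18·t. Using a(t) = 4 - 18·t and substituting t = 1, we find a = -14.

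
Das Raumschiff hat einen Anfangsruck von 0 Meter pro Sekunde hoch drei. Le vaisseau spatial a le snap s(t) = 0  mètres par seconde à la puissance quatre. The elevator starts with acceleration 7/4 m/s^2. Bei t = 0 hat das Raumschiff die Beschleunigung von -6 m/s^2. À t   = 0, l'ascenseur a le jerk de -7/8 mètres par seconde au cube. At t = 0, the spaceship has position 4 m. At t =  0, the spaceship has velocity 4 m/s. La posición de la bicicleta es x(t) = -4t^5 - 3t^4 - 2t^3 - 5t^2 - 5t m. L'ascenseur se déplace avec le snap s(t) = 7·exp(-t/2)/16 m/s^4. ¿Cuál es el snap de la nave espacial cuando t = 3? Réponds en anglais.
Using s(t) = 0 and substituting t = 3, we find s = 0.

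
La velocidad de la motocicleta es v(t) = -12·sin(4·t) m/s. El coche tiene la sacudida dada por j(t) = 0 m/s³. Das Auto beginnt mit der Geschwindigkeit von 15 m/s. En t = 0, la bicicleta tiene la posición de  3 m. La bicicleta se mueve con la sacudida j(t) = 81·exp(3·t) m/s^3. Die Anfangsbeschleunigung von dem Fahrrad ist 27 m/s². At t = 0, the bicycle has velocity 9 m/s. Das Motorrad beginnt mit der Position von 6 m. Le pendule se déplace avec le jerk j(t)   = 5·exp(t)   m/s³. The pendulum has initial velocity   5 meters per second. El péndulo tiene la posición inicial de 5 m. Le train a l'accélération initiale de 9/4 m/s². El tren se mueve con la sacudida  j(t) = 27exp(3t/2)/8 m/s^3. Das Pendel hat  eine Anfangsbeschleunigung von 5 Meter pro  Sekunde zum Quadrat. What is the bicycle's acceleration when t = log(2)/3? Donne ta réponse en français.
Nous devons trouver la primitive de notre équation du jerk j(t) = 81·exp(3·t) 1 fois. En prenant ∫j(t)dt et en appliquant a(0) = 27, nous trouvons a(t) = 27·exp(3·t). En utilisant a(t) = 27·exp(3·t) et en substituant t = log(2)/3, nous trouvons a = 54.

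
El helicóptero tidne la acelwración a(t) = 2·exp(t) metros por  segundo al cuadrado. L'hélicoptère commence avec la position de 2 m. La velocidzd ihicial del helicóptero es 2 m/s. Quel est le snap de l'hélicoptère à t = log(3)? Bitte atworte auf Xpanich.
Debemos derivar nuestra ecuación de la aceleración a(t) = 2·exp(t) 2 veces. La derivada de la aceleración da la sacudida: j(t) = 2·exp(t). La derivada de la sacudida da el snap: s(t) = 2·exp(t). Usando s(t) = 2·exp(t) y sustituyendo t = log(3), encontramos s = 6.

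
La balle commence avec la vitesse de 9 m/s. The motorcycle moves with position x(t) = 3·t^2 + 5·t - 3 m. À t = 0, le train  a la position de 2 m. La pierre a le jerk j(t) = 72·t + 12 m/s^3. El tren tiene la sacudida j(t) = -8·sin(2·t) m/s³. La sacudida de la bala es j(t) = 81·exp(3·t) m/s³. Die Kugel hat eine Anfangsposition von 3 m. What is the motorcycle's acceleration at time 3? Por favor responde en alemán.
Ausgehend von der Position x(t) = 3·t^2 + 5·t - 3, nehmen wir 2 Ableitungen. Durch Ableiten von der Position erhalten wir die Geschwindigkeit: v(t) = 6·t + 5. Durch Ableiten von der Geschwindigkeit erhalten wir die Beschleunigung: a(t) = 6. Mit a(t) = 6 und Einsetzen von t = 3, finden wir a = 6.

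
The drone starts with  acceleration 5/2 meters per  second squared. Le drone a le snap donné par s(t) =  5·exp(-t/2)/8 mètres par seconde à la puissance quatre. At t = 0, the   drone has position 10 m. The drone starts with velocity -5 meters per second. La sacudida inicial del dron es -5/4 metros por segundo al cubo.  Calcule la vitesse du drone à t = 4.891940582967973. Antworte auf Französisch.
Nous devons intégrer notre équation du snap s(t) = 5·exp(-t/2)/8 3 fois. En intégrant le snap et en utilisant la condition initiale j(0) = -5/4, nous obtenons j(t) = -5·exp(-t/2)/4. En intégrant le jerk et en utilisant la condition initiale a(0) = 5/2, nous obtenons a(t) = 5·exp(-t/2)/2. En intégrant l'accélération et en utilisant la condition initiale v(0) = -5, nous obtenons v(t) = -5·exp(-t/2). De l'équation de la vitesse v(t) = -5·exp(-t/2), nous substituons t = 4.891940582967973 pour obtenir v = -0.433210130416154.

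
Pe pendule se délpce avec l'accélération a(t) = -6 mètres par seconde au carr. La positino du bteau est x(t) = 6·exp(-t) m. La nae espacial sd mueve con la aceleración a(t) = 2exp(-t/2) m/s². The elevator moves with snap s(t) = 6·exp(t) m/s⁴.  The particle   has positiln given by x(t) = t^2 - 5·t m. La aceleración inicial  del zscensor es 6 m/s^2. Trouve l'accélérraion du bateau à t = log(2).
En partant de la position x(t) = 6·exp(-t), nous prenons 2 dérivées. En prenant d/dt de x(t), nous trouvons v(t) = -6·exp(-t). En prenant d/dt de v(t), nous trouvons a(t) = 6·exp(-t). De l'équation de l'accélération a(t) = 6·exp(-t), nous substituons t = log(2) pour obtenir a = 3.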